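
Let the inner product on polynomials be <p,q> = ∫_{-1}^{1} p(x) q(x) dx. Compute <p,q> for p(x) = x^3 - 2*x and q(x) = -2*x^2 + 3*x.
<p,q> = -14/5

Expand the product: p(x)·q(x) = -2*x^5 + 3*x^4 + 4*x^3 - 6*x^2.
∫_{-1}^{1} of each monomial x^k gives [2/(k+1) if k even, 0 if k odd]. Integrating term-by-term (or equivalently evaluating the antiderivative F(x) = -x^6/3 + 3*x^5/5 + x^4 - 2*x^3 at the endpoints):
  F(1) − F(−1) = -11/15 − (31/15) = -14/5.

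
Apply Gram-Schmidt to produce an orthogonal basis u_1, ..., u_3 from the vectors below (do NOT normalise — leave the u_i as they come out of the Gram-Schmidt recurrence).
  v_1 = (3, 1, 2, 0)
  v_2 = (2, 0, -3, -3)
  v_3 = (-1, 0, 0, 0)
Orthogonal basis:
  u_1 = (3, 1, 2, 0)
  u_2 = (2, 0, -3, -3)
  u_3 = (-27/154, 3/14, 12/77, -3/11)

Apply the Gram-Schmidt recurrence
  u_1 = v_1
  u_i = v_i − Σ_{j<i} ((v_i · u_j) / (u_j · u_j)) · u_j.

Step by step this gives:
  u_1 = (3, 1, 2, 0)
  u_2 = (2, 0, -3, -3)
  u_3 = (-27/154, 3/14, 12/77, -3/11)

Orthogonality check:
  u_2 · u_1 = 0 (should be 0)
  u_3 · u_1 = 0 (should be 0)
  u_3 · u_2 = 0 (should be 0)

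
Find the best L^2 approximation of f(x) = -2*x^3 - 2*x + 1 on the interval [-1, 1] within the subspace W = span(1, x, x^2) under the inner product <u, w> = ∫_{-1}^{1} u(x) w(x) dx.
g(x) = 1 - 16*x/5

The best approximation g ∈ W is the orthogonal projection of f onto W. Writing g = a_0 + a_1 x + a_2 x^2, the coefficients solve the normal equations G · a = b where
  G_{ij} = <φ_i, φ_j> and b_i = <f, φ_i>, with φ_0 = 1, φ_1 = x, φ_2 = x^2.
G =
  [2, 0, 2/3]
  [0, 2/3, 0]
  [2/3, 0, 2/5],
b = (2, -32/15, 2/3).
Solving gives a_0 = 1, a_1 = -16/5, a_2 = 0, so
  g(x) = 1 - 16*x/5.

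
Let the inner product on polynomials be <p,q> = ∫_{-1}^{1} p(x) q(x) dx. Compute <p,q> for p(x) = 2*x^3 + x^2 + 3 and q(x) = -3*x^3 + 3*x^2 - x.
<p,q> = 164/35

Expand the product: p(x)·q(x) = -6*x^6 + 3*x^5 + x^4 - 10*x^3 + 9*x^2 - 3*x.
∫_{-1}^{1} of each monomial x^k gives [2/(k+1) if k even, 0 if k odd]. Integrating term-by-term (or equivalently evaluating the antiderivative F(x) = -6*x^7/7 + x^6/2 + x^5/5 - 5*x^4/2 + 3*x^3 - 3*x^2/2 at the endpoints):
  F(1) − F(−1) = -81/70 − (-409/70) = 164/35.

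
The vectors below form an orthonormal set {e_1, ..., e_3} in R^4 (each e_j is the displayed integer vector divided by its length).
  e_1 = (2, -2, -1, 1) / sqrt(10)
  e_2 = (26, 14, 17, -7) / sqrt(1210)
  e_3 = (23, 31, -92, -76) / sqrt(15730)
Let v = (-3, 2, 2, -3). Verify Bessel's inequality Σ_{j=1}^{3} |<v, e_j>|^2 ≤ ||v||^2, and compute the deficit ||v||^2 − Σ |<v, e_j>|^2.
Σ |<v, e_j>|^2 = 2939/130; ||v||^2 = 26; deficit = 441/130

Write each e_j = u_j / sqrt(<u_j, u_j>) where u_j is the displayed integer vector. Then <v, e_j> = <v, u_j> / sqrt(<u_j, u_j>), so |<v, e_j>|^2 = <v, u_j>^2 / <u_j, u_j>.
Coefficients: <v, e_1> = -15/sqrt(10), <v, e_2> = 5/sqrt(1210), <v, e_3> = 37/sqrt(15730).
Square and sum: Σ |<v, e_j>|^2 = 2939/130.
Compute ||v||^2 = v·v = 26.
Deficit = 26 − 2939/130 = 441/130 ≥ 0, confirming Bessel's inequality. (The deficit equals ||v − Σ <v,e_j> e_j||^2, the squared distance from v to span{e_j}.)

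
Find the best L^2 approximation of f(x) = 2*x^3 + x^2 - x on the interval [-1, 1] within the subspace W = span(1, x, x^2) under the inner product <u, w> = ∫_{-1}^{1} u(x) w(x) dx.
g(x) = x^2 + x/5

The best approximation g ∈ W is the orthogonal projection of f onto W. Writing g = a_0 + a_1 x + a_2 x^2, the coefficients solve the normal equations G · a = b where
  G_{ij} = <φ_i, φ_j> and b_i = <f, φ_i>, with φ_0 = 1, φ_1 = x, φ_2 = x^2.
G =
  [2, 0, 2/3]
  [0, 2/3, 0]
  [2/3, 0, 2/5],
b = (2/3, 2/15, 2/5).
Solving gives a_0 = 0, a_1 = 1/5, a_2 = 1, so
  g(x) = x^2 + x/5.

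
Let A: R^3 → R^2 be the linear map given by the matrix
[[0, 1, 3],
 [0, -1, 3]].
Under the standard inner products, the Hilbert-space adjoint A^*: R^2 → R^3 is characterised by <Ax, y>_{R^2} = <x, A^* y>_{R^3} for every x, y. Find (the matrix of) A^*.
A^* = A^T =
[[0, 0],
 [1, -1],
 [3, 3]]

For real matrices with standard dot products, the defining identity <Ax, y> = <x, A^* y> gives (Ax)^T y = x^T (A^*) y, i.e. x^T A^T y = x^T (A^*) y. Since this holds for all x, y, we must have A^* = A^T. Therefore
A^* =
[[0, 0],
 [1, -1],
 [3, 3]].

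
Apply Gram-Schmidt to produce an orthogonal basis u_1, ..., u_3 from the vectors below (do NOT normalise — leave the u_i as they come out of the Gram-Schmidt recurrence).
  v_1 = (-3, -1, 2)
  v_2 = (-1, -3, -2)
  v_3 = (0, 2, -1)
Orthogonal basis:
  u_1 = (-3, -1, 2)
  u_2 = (-4/7, -20/7, -16/7)
  u_3 = (-1, 1, -1)

Apply the Gram-Schmidt recurrence
  u_1 = v_1
  u_i = v_i − Σ_{j<i} ((v_i · u_j) / (u_j · u_j)) · u_j.

Step by step this gives:
  u_1 = (-3, -1, 2)
  u_2 = (-4/7, -20/7, -16/7)
  u_3 = (-1, 1, -1)

Orthogonality check:
  u_2 · u_1 = 0 (should be 0)
  u_3 · u_1 = 0 (should be 0)
  u_3 · u_2 = 0 (should be 0)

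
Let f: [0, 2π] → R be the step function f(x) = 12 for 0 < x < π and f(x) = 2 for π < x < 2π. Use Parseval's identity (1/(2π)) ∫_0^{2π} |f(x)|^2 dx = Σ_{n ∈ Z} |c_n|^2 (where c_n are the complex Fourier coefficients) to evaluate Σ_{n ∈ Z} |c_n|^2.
Σ |c_n|^2 = 74

Parseval equates the L^2 energy of f (normalised by 1/(2π)) with the ℓ^2 sum of its Fourier coefficients: (1/(2π)) ∫_0^{2π} |f|^2 = Σ |c_n|^2.
Compute the left side: (1/(2π)) [∫_0^π 12^2 dx + ∫_π^{2π} 2^2 dx] = (1/(2π)) · (144π + 4π) = (144 + 4)/2 = 74.
So Σ_{n ∈ Z} |c_n|^2 = 74.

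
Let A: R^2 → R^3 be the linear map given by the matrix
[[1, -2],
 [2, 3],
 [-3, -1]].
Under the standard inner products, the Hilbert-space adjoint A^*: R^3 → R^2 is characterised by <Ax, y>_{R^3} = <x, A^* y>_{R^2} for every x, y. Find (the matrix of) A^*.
A^* = A^T =
[[1, 2, -3],
 [-2, 3, -1]]

For real matrices with standard dot products, the defining identity <Ax, y> = <x, A^* y> gives (Ax)^T y = x^T (A^*) y, i.e. x^T A^T y = x^T (A^*) y. Since this holds for all x, y, we must have A^* = A^T. Therefore
A^* =
[[1, 2, -3],
 [-2, 3, -1]].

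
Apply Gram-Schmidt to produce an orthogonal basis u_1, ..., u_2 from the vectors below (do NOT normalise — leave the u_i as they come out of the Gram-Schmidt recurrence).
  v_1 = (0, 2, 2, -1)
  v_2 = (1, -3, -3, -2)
Orthogonal basis:
  u_1 = (0, 2, 2, -1)
  u_2 = (1, -7/9, -7/9, -28/9)

Apply the Gram-Schmidt recurrence
  u_1 = v_1
  u_i = v_i − Σ_{j<i} ((v_i · u_j) / (u_j · u_j)) · u_j.

Step by step this gives:
  u_1 = (0, 2, 2, -1)
  u_2 = (1, -7/9, -7/9, -28/9)

Orthogonality check:
  u_2 · u_1 = 0 (should be 0)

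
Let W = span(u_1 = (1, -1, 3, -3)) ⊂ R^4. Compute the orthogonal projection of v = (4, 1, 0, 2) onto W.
proj_W(v) = (-3/20, 3/20, -9/20, 9/20)

Set up U = [u_1 | ... | u_1] ∈ R^(4×1). The projector onto W = col(U) is P = U (U^T U)^(-1) U^T.
Compute U^T U =
  [20],
and U^T v = (-3).
Solve U^T U · c = U^T v for the coefficients: c = (-3/20). The projection is proj_W(v) = U c.
Check: (v - proj_W(v)) · u_1 = 0  (should be 0).
Result: proj_W(v) = (-3/20, 3/20, -9/20, 9/20).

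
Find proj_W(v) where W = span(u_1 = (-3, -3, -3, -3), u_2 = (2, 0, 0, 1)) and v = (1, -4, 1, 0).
proj_W(v) = (12/11, -16/11, -16/11, -2/11)

Set up U = [u_1 | ... | u_2] ∈ R^(4×2). The projector onto W = col(U) is P = U (U^T U)^(-1) U^T.
Compute U^T U =
  [36, -9]
  [-9, 5],
and U^T v = (6, 2).
Solve U^T U · c = U^T v for the coefficients: c = (16/33, 14/11). The projection is proj_W(v) = U c.
Check: (v - proj_W(v)) · u_1 = 0  (should be 0).
Check: (v - proj_W(v)) · u_2 = 0  (should be 0).
Result: proj_W(v) = (12/11, -16/11, -16/11, -2/11).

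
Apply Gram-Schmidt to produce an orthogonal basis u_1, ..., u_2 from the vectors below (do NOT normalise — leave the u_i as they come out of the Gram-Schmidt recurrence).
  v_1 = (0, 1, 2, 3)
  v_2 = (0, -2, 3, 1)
Orthogonal basis:
  u_1 = (0, 1, 2, 3)
  u_2 = (0, -5/2, 2, -1/2)

Apply the Gram-Schmidt recurrence
  u_1 = v_1
  u_i = v_i − Σ_{j<i} ((v_i · u_j) / (u_j · u_j)) · u_j.

Step by step this gives:
  u_1 = (0, 1, 2, 3)
  u_2 = (0, -5/2, 2, -1/2)

Orthogonality check:
  u_2 · u_1 = 0 (should be 0)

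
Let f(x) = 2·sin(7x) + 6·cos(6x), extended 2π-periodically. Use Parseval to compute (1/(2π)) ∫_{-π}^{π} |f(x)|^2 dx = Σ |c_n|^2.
Σ |c_n|^2 = 20

Expand |f|^2 and use orthogonality of {sin(nx), cos(mx)} on [-π, π]:
  ∫_{-π}^{π} sin(nx)^2 dx = π, ∫ cos(mx)^2 dx = π, and cross terms integrate to 0.
So ∫_{-π}^{π} f(x)^2 dx = 2^2 · π + 6^2 · π = (4 + 36)π.
Divide by 2π: (4 + 36)/2 = 20.
By Parseval, this equals Σ |c_n|^2.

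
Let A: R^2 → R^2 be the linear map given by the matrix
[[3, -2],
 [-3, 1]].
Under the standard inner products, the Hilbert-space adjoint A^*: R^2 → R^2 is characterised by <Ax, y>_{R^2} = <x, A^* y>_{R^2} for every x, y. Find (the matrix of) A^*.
A^* = A^T =
[[3, -3],
 [-2, 1]]

For real matrices with standard dot products, the defining identity <Ax, y> = <x, A^* y> gives (Ax)^T y = x^T (A^*) y, i.e. x^T A^T y = x^T (A^*) y. Since this holds for all x, y, we must have A^* = A^T. Therefore
A^* =
[[3, -3],
 [-2, 1]].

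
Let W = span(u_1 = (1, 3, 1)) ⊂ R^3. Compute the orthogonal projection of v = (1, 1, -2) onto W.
proj_W(v) = (2/11, 6/11, 2/11)

Set up U = [u_1 | ... | u_1] ∈ R^(3×1). The projector onto W = col(U) is P = U (U^T U)^(-1) U^T.
Compute U^T U =
  [11],
and U^T v = (2).
Solve U^T U · c = U^T v for the coefficients: c = (2/11). The projection is proj_W(v) = U c.
Check: (v - proj_W(v)) · u_1 = 0  (should be 0).
Result: proj_W(v) = (2/11, 6/11, 2/11).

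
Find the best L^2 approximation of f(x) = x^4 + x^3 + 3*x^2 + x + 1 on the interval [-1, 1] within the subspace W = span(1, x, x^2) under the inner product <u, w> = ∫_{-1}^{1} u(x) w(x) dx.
g(x) = 27*x^2/7 + 8*x/5 + 32/35

The best approximation g ∈ W is the orthogonal projection of f onto W. Writing g = a_0 + a_1 x + a_2 x^2, the coefficients solve the normal equations G · a = b where
  G_{ij} = <φ_i, φ_j> and b_i = <f, φ_i>, with φ_0 = 1, φ_1 = x, φ_2 = x^2.
G =
  [2, 0, 2/3]
  [0, 2/3, 0]
  [2/3, 0, 2/5],
b = (22/5, 16/15, 226/105).
Solving gives a_0 = 32/35, a_1 = 8/5, a_2 = 27/7, so
  g(x) = 27*x^2/7 + 8*x/5 + 32/35.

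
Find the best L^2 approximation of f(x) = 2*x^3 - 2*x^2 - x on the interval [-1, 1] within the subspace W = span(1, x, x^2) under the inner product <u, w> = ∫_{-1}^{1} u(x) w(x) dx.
g(x) = -2*x^2 + x/5

The best approximation g ∈ W is the orthogonal projection of f onto W. Writing g = a_0 + a_1 x + a_2 x^2, the coefficients solve the normal equations G · a = b where
  G_{ij} = <φ_i, φ_j> and b_i = <f, φ_i>, with φ_0 = 1, φ_1 = x, φ_2 = x^2.
G =
  [2, 0, 2/3]
  [0, 2/3, 0]
  [2/3, 0, 2/5],
b = (-4/3, 2/15, -4/5).
Solving gives a_0 = 0, a_1 = 1/5, a_2 = -2, so
  g(x) = -2*x^2 + x/5.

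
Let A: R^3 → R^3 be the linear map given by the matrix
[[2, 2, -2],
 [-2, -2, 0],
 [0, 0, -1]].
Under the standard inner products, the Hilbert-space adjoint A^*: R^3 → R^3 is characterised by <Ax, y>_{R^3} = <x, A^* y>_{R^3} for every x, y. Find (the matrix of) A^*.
A^* = A^T =
[[2, -2, 0],
 [2, -2, 0],
 [-2, 0, -1]]

For real matrices with standard dot products, the defining identity <Ax, y> = <x, A^* y> gives (Ax)^T y = x^T (A^*) y, i.e. x^T A^T y = x^T (A^*) y. Since this holds for all x, y, we must have A^* = A^T. Therefore
A^* =
[[2, -2, 0],
 [2, -2, 0],
 [-2, 0, -1]].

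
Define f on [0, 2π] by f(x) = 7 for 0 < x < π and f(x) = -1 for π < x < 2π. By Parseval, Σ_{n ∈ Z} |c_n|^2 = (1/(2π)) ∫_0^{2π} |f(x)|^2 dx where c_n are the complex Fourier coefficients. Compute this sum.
Σ |c_n|^2 = 25

Parseval equates the L^2 energy of f (normalised by 1/(2π)) with the ℓ^2 sum of its Fourier coefficients: (1/(2π)) ∫_0^{2π} |f|^2 = Σ |c_n|^2.
Compute the left side: (1/(2π)) [∫_0^π 7^2 dx + ∫_π^{2π} (-1)^2 dx] = (1/(2π)) · (49π + 1π) = (49 + 1)/2 = 25.
So Σ_{n ∈ Z} |c_n|^2 = 25.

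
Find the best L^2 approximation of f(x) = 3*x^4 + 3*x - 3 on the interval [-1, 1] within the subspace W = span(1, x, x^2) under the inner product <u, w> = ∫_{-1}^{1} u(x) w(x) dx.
g(x) = 18*x^2/7 + 3*x - 114/35

The best approximation g ∈ W is the orthogonal projection of f onto W. Writing g = a_0 + a_1 x + a_2 x^2, the coefficients solve the normal equations G · a = b where
  G_{ij} = <φ_i, φ_j> and b_i = <f, φ_i>, with φ_0 = 1, φ_1 = x, φ_2 = x^2.
G =
  [2, 0, 2/3]
  [0, 2/3, 0]
  [2/3, 0, 2/5],
b = (-24/5, 2, -8/7).
Solving gives a_0 = -114/35, a_1 = 3, a_2 = 18/7, so
  g(x) = 18*x^2/7 + 3*x - 114/35.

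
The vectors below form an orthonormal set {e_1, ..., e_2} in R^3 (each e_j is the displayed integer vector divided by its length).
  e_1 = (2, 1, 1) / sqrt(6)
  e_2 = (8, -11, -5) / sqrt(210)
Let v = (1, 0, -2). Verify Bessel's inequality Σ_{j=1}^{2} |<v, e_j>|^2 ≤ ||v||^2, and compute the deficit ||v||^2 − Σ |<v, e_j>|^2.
Σ |<v, e_j>|^2 = 54/35; ||v||^2 = 5; deficit = 121/35

Write each e_j = u_j / sqrt(<u_j, u_j>) where u_j is the displayed integer vector. Then <v, e_j> = <v, u_j> / sqrt(<u_j, u_j>), so |<v, e_j>|^2 = <v, u_j>^2 / <u_j, u_j>.
Coefficients: <v, e_1> = 0/sqrt(6), <v, e_2> = 18/sqrt(210).
Square and sum: Σ |<v, e_j>|^2 = 54/35.
Compute ||v||^2 = v·v = 5.
Deficit = 5 − 54/35 = 121/35 ≥ 0, confirming Bessel's inequality. (The deficit equals ||v − Σ <v,e_j> e_j||^2, the squared distance from v to span{e_j}.)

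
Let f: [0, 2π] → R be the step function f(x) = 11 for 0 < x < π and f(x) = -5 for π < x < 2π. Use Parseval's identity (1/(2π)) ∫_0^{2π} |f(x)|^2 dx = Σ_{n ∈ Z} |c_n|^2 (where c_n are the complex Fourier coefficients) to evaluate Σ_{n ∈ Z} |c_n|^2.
Σ |c_n|^2 = 73

Parseval equates the L^2 energy of f (normalised by 1/(2π)) with the ℓ^2 sum of its Fourier coefficients: (1/(2π)) ∫_0^{2π} |f|^2 = Σ |c_n|^2.
Compute the left side: (1/(2π)) [∫_0^π 11^2 dx + ∫_π^{2π} (-5)^2 dx] = (1/(2π)) · (121π + 25π) = (121 + 25)/2 = 73.
So Σ_{n ∈ Z} |c_n|^2 = 73.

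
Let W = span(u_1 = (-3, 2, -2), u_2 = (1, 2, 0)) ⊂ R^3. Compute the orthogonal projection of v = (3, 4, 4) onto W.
proj_W(v) = (13/3, 10/3, 4/3)

Set up U = [u_1 | ... | u_2] ∈ R^(3×2). The projector onto W = col(U) is P = U (U^T U)^(-1) U^T.
Compute U^T U =
  [17, 1]
  [1, 5],
and U^T v = (-9, 11).
Solve U^T U · c = U^T v for the coefficients: c = (-2/3, 7/3). The projection is proj_W(v) = U c.
Check: (v - proj_W(v)) · u_1 = 0  (should be 0).
Check: (v - proj_W(v)) · u_2 = 0  (should be 0).
Result: proj_W(v) = (13/3, 10/3, 4/3).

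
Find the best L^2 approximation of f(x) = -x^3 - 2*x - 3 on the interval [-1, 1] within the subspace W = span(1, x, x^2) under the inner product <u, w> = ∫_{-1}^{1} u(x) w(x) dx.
g(x) = -13*x/5 - 3

The best approximation g ∈ W is the orthogonal projection of f onto W. Writing g = a_0 + a_1 x + a_2 x^2, the coefficients solve the normal equations G · a = b where
  G_{ij} = <φ_i, φ_j> and b_i = <f, φ_i>, with φ_0 = 1, φ_1 = x, φ_2 = x^2.
G =
  [2, 0, 2/3]
  [0, 2/3, 0]
  [2/3, 0, 2/5],
b = (-6, -26/15, -2).
Solving gives a_0 = -3, a_1 = -13/5, a_2 = 0, so
  g(x) = -13*x/5 - 3.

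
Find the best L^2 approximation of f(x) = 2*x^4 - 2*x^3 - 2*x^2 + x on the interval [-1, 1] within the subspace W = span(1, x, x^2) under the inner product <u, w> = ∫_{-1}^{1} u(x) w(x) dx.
g(x) = -2*x^2/7 - x/5 - 6/35

The best approximation g ∈ W is the orthogonal projection of f onto W. Writing g = a_0 + a_1 x + a_2 x^2, the coefficients solve the normal equations G · a = b where
  G_{ij} = <φ_i, φ_j> and b_i = <f, φ_i>, with φ_0 = 1, φ_1 = x, φ_2 = x^2.
G =
  [2, 0, 2/3]
  [0, 2/3, 0]
  [2/3, 0, 2/5],
b = (-8/15, -2/15, -8/35).
Solving gives a_0 = -6/35, a_1 = -1/5, a_2 = -2/7, so
  g(x) = -2*x^2/7 - x/5 - 6/35.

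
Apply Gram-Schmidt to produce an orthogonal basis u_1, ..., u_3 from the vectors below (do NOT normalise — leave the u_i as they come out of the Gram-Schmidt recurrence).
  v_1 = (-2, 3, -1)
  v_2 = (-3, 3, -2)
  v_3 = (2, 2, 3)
Orthogonal basis:
  u_1 = (-2, 3, -1)
  u_2 = (-4/7, -9/14, -11/14)
  u_3 = (-3/19, -1/19, 3/19)

Apply the Gram-Schmidt recurrence
  u_1 = v_1
  u_i = v_i − Σ_{j<i} ((v_i · u_j) / (u_j · u_j)) · u_j.

Step by step this gives:
  u_1 = (-2, 3, -1)
  u_2 = (-4/7, -9/14, -11/14)
  u_3 = (-3/19, -1/19, 3/19)

Orthogonality check:
  u_2 · u_1 = 0 (should be 0)
  u_3 · u_1 = 0 (should be 0)
  u_3 · u_2 = 0 (should be 0)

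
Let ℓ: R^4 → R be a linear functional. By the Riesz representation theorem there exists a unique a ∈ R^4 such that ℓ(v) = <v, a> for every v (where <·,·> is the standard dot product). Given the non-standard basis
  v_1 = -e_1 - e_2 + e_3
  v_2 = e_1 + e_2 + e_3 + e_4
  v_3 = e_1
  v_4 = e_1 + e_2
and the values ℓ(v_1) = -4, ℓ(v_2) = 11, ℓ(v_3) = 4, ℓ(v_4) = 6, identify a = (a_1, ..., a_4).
a = (4, 2, 2, 3)

Write a = (a_1, ..., a_4) in the standard basis. For each basis vector v_i, ℓ(v_i) = <v_i, a> is a linear equation in the a_j's. Collect the n equations into a matrix system V a = ℓ, where row i of V is v_i (expressed in the standard basis). Since V is invertible (lower-triangular with 1s on the diagonal, up to permutation), solve by back-substitution:
  V =
[[-1, -1, 1, 0],
 [1, 1, 1, 1],
 [1, 0, 0, 0],
 [1, 1, 0, 0]]
  V a = (-4, 11, 4, 6)
Solving gives a = (4, 2, 2, 3).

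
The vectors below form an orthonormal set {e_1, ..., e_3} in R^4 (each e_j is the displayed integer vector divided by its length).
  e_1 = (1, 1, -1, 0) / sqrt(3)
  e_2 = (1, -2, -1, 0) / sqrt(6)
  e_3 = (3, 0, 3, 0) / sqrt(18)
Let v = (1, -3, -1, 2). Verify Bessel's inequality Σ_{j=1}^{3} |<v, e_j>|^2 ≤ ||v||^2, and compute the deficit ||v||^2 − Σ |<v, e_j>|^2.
Σ |<v, e_j>|^2 = 11; ||v||^2 = 15; deficit = 4

Write each e_j = u_j / sqrt(<u_j, u_j>) where u_j is the displayed integer vector. Then <v, e_j> = <v, u_j> / sqrt(<u_j, u_j>), so |<v, e_j>|^2 = <v, u_j>^2 / <u_j, u_j>.
Coefficients: <v, e_1> = -1/sqrt(3), <v, e_2> = 8/sqrt(6), <v, e_3> = 0/sqrt(18).
Square and sum: Σ |<v, e_j>|^2 = 11.
Compute ||v||^2 = v·v = 15.
Deficit = 15 − 11 = 4 ≥ 0, confirming Bessel's inequality. (The deficit equals ||v − Σ <v,e_j> e_j||^2, the squared distance from v to span{e_j}.)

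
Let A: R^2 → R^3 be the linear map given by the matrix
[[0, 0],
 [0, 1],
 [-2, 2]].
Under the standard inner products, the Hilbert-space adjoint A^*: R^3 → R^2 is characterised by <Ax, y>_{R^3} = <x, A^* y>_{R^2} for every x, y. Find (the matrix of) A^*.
A^* = A^T =
[[0, 0, -2],
 [0, 1, 2]]

For real matrices with standard dot products, the defining identity <Ax, y> = <x, A^* y> gives (Ax)^T y = x^T (A^*) y, i.e. x^T A^T y = x^T (A^*) y. Since this holds for all x, y, we must have A^* = A^T. Therefore
A^* =
[[0, 0, -2],
 [0, 1, 2]].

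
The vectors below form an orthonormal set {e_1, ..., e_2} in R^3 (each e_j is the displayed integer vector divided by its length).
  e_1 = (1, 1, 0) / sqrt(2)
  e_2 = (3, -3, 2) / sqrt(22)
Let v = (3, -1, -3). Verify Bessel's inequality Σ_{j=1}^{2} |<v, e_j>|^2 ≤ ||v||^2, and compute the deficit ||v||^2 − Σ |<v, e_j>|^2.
Σ |<v, e_j>|^2 = 40/11; ||v||^2 = 19; deficit = 169/11

Write each e_j = u_j / sqrt(<u_j, u_j>) where u_j is the displayed integer vector. Then <v, e_j> = <v, u_j> / sqrt(<u_j, u_j>), so |<v, e_j>|^2 = <v, u_j>^2 / <u_j, u_j>.
Coefficients: <v, e_1> = 2/sqrt(2), <v, e_2> = 6/sqrt(22).
Square and sum: Σ |<v, e_j>|^2 = 40/11.
Compute ||v||^2 = v·v = 19.
Deficit = 19 − 40/11 = 169/11 ≥ 0, confirming Bessel's inequality. (The deficit equals ||v − Σ <v,e_j> e_j||^2, the squared distance from v to span{e_j}.)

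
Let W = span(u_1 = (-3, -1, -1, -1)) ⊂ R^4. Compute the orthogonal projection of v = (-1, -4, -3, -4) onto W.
proj_W(v) = (-7/2, -7/6, -7/6, -7/6)

Set up U = [u_1 | ... | u_1] ∈ R^(4×1). The projector onto W = col(U) is P = U (U^T U)^(-1) U^T.
Compute U^T U =
  [12],
and U^T v = (14).
Solve U^T U · c = U^T v for the coefficients: c = (7/6). The projection is proj_W(v) = U c.
Check: (v - proj_W(v)) · u_1 = 0  (should be 0).
Result: proj_W(v) = (-7/2, -7/6, -7/6, -7/6).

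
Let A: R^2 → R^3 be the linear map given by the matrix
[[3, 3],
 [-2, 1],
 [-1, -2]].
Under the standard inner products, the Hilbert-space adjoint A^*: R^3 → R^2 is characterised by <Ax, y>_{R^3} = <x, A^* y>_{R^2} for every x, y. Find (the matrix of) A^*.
A^* = A^T =
[[3, -2, -1],
 [3, 1, -2]]

For real matrices with standard dot products, the defining identity <Ax, y> = <x, A^* y> gives (Ax)^T y = x^T (A^*) y, i.e. x^T A^T y = x^T (A^*) y. Since this holds for all x, y, we must have A^* = A^T. Therefore
A^* =
[[3, -2, -1],
 [3, 1, -2]].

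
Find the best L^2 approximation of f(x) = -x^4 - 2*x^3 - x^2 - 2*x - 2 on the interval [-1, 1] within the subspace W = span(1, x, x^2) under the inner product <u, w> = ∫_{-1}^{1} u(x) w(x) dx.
g(x) = -13*x^2/7 - 16*x/5 - 67/35

The best approximation g ∈ W is the orthogonal projection of f onto W. Writing g = a_0 + a_1 x + a_2 x^2, the coefficients solve the normal equations G · a = b where
  G_{ij} = <φ_i, φ_j> and b_i = <f, φ_i>, with φ_0 = 1, φ_1 = x, φ_2 = x^2.
G =
  [2, 0, 2/3]
  [0, 2/3, 0]
  [2/3, 0, 2/5],
b = (-76/15, -32/15, -212/105).
Solving gives a_0 = -67/35, a_1 = -16/5, a_2 = -13/7, so
  g(x) = -13*x^2/7 - 16*x/5 - 67/35.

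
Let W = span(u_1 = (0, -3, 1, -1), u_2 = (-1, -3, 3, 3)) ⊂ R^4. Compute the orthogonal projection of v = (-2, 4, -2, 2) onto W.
proj_W(v) = (-34/227, 972/227, -256/227, 460/227)

Set up U = [u_1 | ... | u_2] ∈ R^(4×2). The projector onto W = col(U) is P = U (U^T U)^(-1) U^T.
Compute U^T U =
  [11, 9]
  [9, 28],
and U^T v = (-16, -10).
Solve U^T U · c = U^T v for the coefficients: c = (-358/227, 34/227). The projection is proj_W(v) = U c.
Check: (v - proj_W(v)) · u_1 = 0  (should be 0).
Check: (v - proj_W(v)) · u_2 = 0  (should be 0).
Result: proj_W(v) = (-34/227, 972/227, -256/227, 460/227).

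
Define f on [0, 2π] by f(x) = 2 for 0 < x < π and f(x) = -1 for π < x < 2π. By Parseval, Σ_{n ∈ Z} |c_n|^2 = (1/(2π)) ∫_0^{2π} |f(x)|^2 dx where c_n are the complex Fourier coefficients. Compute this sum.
Σ |c_n|^2 = 5/2

Parseval equates the L^2 energy of f (normalised by 1/(2π)) with the ℓ^2 sum of its Fourier coefficients: (1/(2π)) ∫_0^{2π} |f|^2 = Σ |c_n|^2.
Compute the left side: (1/(2π)) [∫_0^π 2^2 dx + ∫_π^{2π} (-1)^2 dx] = (1/(2π)) · (4π + 1π) = (4 + 1)/2 = 5/2.
So Σ_{n ∈ Z} |c_n|^2 = 5/2.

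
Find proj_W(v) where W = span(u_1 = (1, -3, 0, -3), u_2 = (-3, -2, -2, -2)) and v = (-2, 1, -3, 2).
proj_W(v) = (-154/53, 143/106, -71/53, 143/106)

Set up U = [u_1 | ... | u_2] ∈ R^(4×2). The projector onto W = col(U) is P = U (U^T U)^(-1) U^T.
Compute U^T U =
  [19, 9]
  [9, 21],
and U^T v = (-11, 6).
Solve U^T U · c = U^T v for the coefficients: c = (-95/106, 71/106). The projection is proj_W(v) = U c.
Check: (v - proj_W(v)) · u_1 = 0  (should be 0).
Check: (v - proj_W(v)) · u_2 = 0  (should be 0).
Result: proj_W(v) = (-154/53, 143/106, -71/53, 143/106).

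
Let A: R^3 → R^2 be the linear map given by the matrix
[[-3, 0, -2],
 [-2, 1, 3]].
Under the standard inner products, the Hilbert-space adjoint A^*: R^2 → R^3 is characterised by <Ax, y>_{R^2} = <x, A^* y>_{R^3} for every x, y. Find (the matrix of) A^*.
A^* = A^T =
[[-3, -2],
 [0, 1],
 [-2, 3]]

For real matrices with standard dot products, the defining identity <Ax, y> = <x, A^* y> gives (Ax)^T y = x^T (A^*) y, i.e. x^T A^T y = x^T (A^*) y. Since this holds for all x, y, we must have A^* = A^T. Therefore
A^* =
[[-3, -2],
 [0, 1],
 [-2, 3]].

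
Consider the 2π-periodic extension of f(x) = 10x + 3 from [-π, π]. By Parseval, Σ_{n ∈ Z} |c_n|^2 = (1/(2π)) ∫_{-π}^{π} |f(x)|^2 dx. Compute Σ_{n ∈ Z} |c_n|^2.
Σ |c_n|^2 = 100π^2/3 + 9

Expand and integrate term by term over [-π, π]:
  ∫ (10x)^2 dx = 100·(2π^3/3); ∫ 2·10·(3)·x dx = 0 (odd integrand); ∫ 3^2 dx = 9·2π.
So (1/(2π)) ∫_{-π}^{π} (10x + 3)^2 dx = 100π^2/3 + 9 = 100π^2/3 + 9.
Parseval ⇒ Σ |c_n|^2 = 100π^2/3 + 9.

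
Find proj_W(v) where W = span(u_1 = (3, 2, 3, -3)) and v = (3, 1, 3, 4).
proj_W(v) = (24/31, 16/31, 24/31, -24/31)

Set up U = [u_1 | ... | u_1] ∈ R^(4×1). The projector onto W = col(U) is P = U (U^T U)^(-1) U^T.
Compute U^T U =
  [31],
and U^T v = (8).
Solve U^T U · c = U^T v for the coefficients: c = (8/31). The projection is proj_W(v) = U c.
Check: (v - proj_W(v)) · u_1 = 0  (should be 0).
Result: proj_W(v) = (24/31, 16/31, 24/31, -24/31).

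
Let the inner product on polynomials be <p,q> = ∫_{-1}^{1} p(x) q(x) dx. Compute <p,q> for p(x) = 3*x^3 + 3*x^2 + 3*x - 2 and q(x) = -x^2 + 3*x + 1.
<p,q> = 116/15

Expand the product: p(x)·q(x) = -3*x^5 + 6*x^4 + 9*x^3 + 14*x^2 - 3*x - 2.
∫_{-1}^{1} of each monomial x^k gives [2/(k+1) if k even, 0 if k odd]. Integrating term-by-term (or equivalently evaluating the antiderivative F(x) = -x^6/2 + 6*x^5/5 + 9*x^4/4 + 14*x^3/3 - 3*x^2/2 - 2*x at the endpoints):
  F(1) − F(−1) = 247/60 − (-217/60) = 116/15.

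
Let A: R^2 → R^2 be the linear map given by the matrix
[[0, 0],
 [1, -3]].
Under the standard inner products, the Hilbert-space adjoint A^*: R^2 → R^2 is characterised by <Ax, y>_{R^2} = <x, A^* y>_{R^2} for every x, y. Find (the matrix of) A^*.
A^* = A^T =
[[0, 1],
 [0, -3]]

For real matrices with standard dot products, the defining identity <Ax, y> = <x, A^* y> gives (Ax)^T y = x^T (A^*) y, i.e. x^T A^T y = x^T (A^*) y. Since this holds for all x, y, we must have A^* = A^T. Therefore
A^* =
[[0, 1],
 [0, -3]].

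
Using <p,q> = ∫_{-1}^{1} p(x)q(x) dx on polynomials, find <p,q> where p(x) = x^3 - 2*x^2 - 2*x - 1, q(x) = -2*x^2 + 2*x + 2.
<p,q> = -28/5

Expand the product: p(x)·q(x) = -2*x^5 + 6*x^4 + 2*x^3 - 6*x^2 - 6*x - 2.
∫_{-1}^{1} of each monomial x^k gives [2/(k+1) if k even, 0 if k odd]. Integrating term-by-term (or equivalently evaluating the antiderivative F(x) = -x^6/3 + 6*x^5/5 + x^4/2 - 2*x^3 - 3*x^2 - 2*x at the endpoints):
  F(1) − F(−1) = -169/30 − (-1/30) = -28/5.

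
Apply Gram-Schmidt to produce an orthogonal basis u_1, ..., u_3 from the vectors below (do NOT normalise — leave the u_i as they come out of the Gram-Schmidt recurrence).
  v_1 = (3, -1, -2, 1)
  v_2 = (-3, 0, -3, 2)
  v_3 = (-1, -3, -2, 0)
Orthogonal basis:
  u_1 = (3, -1, -2, 1)
  u_2 = (-14/5, -1/15, -47/15, 31/15)
  u_3 = (-29/47, -890/329, -1/7, -375/329)

Apply the Gram-Schmidt recurrence
  u_1 = v_1
  u_i = v_i − Σ_{j<i} ((v_i · u_j) / (u_j · u_j)) · u_j.

Step by step this gives:
  u_1 = (3, -1, -2, 1)
  u_2 = (-14/5, -1/15, -47/15, 31/15)
  u_3 = (-29/47, -890/329, -1/7, -375/329)

Orthogonality check:
  u_2 · u_1 = 0 (should be 0)
  u_3 · u_1 = 0 (should be 0)
  u_3 · u_2 = 0 (should be 0)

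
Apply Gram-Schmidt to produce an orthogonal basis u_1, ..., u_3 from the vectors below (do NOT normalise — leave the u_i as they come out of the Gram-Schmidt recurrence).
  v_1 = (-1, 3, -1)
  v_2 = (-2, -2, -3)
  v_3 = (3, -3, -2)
Orthogonal basis:
  u_1 = (-1, 3, -1)
  u_2 = (-23/11, -19/11, -34/11)
  u_3 = (253/93, 23/93, -184/93)

Apply the Gram-Schmidt recurrence
  u_1 = v_1
  u_i = v_i − Σ_{j<i} ((v_i · u_j) / (u_j · u_j)) · u_j.

Step by step this gives:
  u_1 = (-1, 3, -1)
  u_2 = (-23/11, -19/11, -34/11)
  u_3 = (253/93, 23/93, -184/93)

Orthogonality check:
  u_2 · u_1 = 0 (should be 0)
  u_3 · u_1 = 0 (should be 0)
  u_3 · u_2 = 0 (should be 0)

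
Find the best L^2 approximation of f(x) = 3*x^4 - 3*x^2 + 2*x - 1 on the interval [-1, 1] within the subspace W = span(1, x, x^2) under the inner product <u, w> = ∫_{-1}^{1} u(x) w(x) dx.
g(x) = -3*x^2/7 + 2*x - 44/35

The best approximation g ∈ W is the orthogonal projection of f onto W. Writing g = a_0 + a_1 x + a_2 x^2, the coefficients solve the normal equations G · a = b where
  G_{ij} = <φ_i, φ_j> and b_i = <f, φ_i>, with φ_0 = 1, φ_1 = x, φ_2 = x^2.
G =
  [2, 0, 2/3]
  [0, 2/3, 0]
  [2/3, 0, 2/5],
b = (-14/5, 4/3, -106/105).
Solving gives a_0 = -44/35, a_1 = 2, a_2 = -3/7, so
  g(x) = -3*x^2/7 + 2*x - 44/35.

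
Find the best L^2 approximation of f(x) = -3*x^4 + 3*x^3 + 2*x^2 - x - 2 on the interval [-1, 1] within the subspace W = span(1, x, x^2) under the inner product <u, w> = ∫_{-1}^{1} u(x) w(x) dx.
g(x) = -4*x^2/7 + 4*x/5 - 61/35

The best approximation g ∈ W is the orthogonal projection of f onto W. Writing g = a_0 + a_1 x + a_2 x^2, the coefficients solve the normal equations G · a = b where
  G_{ij} = <φ_i, φ_j> and b_i = <f, φ_i>, with φ_0 = 1, φ_1 = x, φ_2 = x^2.
G =
  [2, 0, 2/3]
  [0, 2/3, 0]
  [2/3, 0, 2/5],
b = (-58/15, 8/15, -146/105).
Solving gives a_0 = -61/35, a_1 = 4/5, a_2 = -4/7, so
  g(x) = -4*x^2/7 + 4*x/5 - 61/35.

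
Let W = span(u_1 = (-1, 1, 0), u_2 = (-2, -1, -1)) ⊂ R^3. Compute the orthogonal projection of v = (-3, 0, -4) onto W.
proj_W(v) = (-42/11, -9/11, -17/11)

Set up U = [u_1 | ... | u_2] ∈ R^(3×2). The projector onto W = col(U) is P = U (U^T U)^(-1) U^T.
Compute U^T U =
  [2, 1]
  [1, 6],
and U^T v = (3, 10).
Solve U^T U · c = U^T v for the coefficients: c = (8/11, 17/11). The projection is proj_W(v) = U c.
Check: (v - proj_W(v)) · u_1 = 0  (should be 0).
Check: (v - proj_W(v)) · u_2 = 0  (should be 0).
Result: proj_W(v) = (-42/11, -9/11, -17/11).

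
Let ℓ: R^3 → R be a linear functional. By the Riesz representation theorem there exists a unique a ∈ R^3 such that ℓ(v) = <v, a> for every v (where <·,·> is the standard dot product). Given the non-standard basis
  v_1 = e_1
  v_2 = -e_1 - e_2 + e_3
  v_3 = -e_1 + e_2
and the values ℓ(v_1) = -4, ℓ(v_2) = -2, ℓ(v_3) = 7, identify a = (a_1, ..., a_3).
a = (-4, 3, -3)

Write a = (a_1, ..., a_3) in the standard basis. For each basis vector v_i, ℓ(v_i) = <v_i, a> is a linear equation in the a_j's. Collect the n equations into a matrix system V a = ℓ, where row i of V is v_i (expressed in the standard basis). Since V is invertible (lower-triangular with 1s on the diagonal, up to permutation), solve by back-substitution:
  V =
[[1, 0, 0],
 [-1, -1, 1],
 [-1, 1, 0]]
  V a = (-4, -2, 7)
Solving gives a = (-4, 3, -3).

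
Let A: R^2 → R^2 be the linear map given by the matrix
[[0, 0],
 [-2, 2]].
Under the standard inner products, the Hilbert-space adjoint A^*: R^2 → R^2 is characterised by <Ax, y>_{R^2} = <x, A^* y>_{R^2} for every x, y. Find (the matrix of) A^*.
A^* = A^T =
[[0, -2],
 [0, 2]]

For real matrices with standard dot products, the defining identity <Ax, y> = <x, A^* y> gives (Ax)^T y = x^T (A^*) y, i.e. x^T A^T y = x^T (A^*) y. Since this holds for all x, y, we must have A^* = A^T. Therefore
A^* =
[[0, -2],
 [0, 2]].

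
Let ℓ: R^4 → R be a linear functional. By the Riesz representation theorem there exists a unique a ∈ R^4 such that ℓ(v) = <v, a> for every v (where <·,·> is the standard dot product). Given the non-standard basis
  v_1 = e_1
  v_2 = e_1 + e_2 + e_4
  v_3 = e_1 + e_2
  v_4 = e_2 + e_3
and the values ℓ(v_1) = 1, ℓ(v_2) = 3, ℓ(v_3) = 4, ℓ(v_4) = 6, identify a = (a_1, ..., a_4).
a = (1, 3, 3, -1)

Write a = (a_1, ..., a_4) in the standard basis. For each basis vector v_i, ℓ(v_i) = <v_i, a> is a linear equation in the a_j's. Collect the n equations into a matrix system V a = ℓ, where row i of V is v_i (expressed in the standard basis). Since V is invertible (lower-triangular with 1s on the diagonal, up to permutation), solve by back-substitution:
  V =
[[1, 0, 0, 0],
 [1, 1, 0, 1],
 [1, 1, 0, 0],
 [0, 1, 1, 0]]
  V a = (1, 3, 4, 6)
Solving gives a = (1, 3, 3, -1).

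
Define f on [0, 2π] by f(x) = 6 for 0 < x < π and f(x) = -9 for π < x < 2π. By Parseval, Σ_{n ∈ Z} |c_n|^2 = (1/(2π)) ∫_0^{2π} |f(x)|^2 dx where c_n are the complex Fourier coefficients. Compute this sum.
Σ |c_n|^2 = 117/2

Parseval equates the L^2 energy of f (normalised by 1/(2π)) with the ℓ^2 sum of its Fourier coefficients: (1/(2π)) ∫_0^{2π} |f|^2 = Σ |c_n|^2.
Compute the left side: (1/(2π)) [∫_0^π 6^2 dx + ∫_π^{2π} (-9)^2 dx] = (1/(2π)) · (36π + 81π) = (36 + 81)/2 = 117/2.
So Σ_{n ∈ Z} |c_n|^2 = 117/2.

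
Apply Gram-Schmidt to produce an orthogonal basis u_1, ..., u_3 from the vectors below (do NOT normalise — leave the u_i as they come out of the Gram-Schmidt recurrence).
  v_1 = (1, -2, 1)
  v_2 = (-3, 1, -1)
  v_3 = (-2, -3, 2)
Orthogonal basis:
  u_1 = (1, -2, 1)
  u_2 = (-2, -1, 0)
  u_3 = (-1/5, 2/5, 1)

Apply the Gram-Schmidt recurrence
  u_1 = v_1
  u_i = v_i − Σ_{j<i} ((v_i · u_j) / (u_j · u_j)) · u_j.

Step by step this gives:
  u_1 = (1, -2, 1)
  u_2 = (-2, -1, 0)
  u_3 = (-1/5, 2/5, 1)

Orthogonality check:
  u_2 · u_1 = 0 (should be 0)
  u_3 · u_1 = 0 (should be 0)
  u_3 · u_2 = 0 (should be 0)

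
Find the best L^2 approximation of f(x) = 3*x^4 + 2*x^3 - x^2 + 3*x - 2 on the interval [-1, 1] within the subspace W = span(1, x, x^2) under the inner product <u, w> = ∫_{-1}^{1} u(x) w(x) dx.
g(x) = 11*x^2/7 + 21*x/5 - 79/35

The best approximation g ∈ W is the orthogonal projection of f onto W. Writing g = a_0 + a_1 x + a_2 x^2, the coefficients solve the normal equations G · a = b where
  G_{ij} = <φ_i, φ_j> and b_i = <f, φ_i>, with φ_0 = 1, φ_1 = x, φ_2 = x^2.
G =
  [2, 0, 2/3]
  [0, 2/3, 0]
  [2/3, 0, 2/5],
b = (-52/15, 14/5, -92/105).
Solving gives a_0 = -79/35, a_1 = 21/5, a_2 = 11/7, so
  g(x) = 11*x^2/7 + 21*x/5 - 79/35.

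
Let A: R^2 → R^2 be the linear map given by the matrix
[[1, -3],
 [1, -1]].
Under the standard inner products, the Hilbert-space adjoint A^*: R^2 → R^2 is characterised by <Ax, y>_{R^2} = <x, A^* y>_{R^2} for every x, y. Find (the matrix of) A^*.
A^* = A^T =
[[1, 1],
 [-3, -1]]

For real matrices with standard dot products, the defining identity <Ax, y> = <x, A^* y> gives (Ax)^T y = x^T (A^*) y, i.e. x^T A^T y = x^T (A^*) y. Since this holds for all x, y, we must have A^* = A^T. Therefore
A^* =
[[1, 1],
 [-3, -1]].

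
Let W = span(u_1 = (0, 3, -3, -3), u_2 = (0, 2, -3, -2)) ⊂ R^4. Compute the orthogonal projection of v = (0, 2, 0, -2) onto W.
proj_W(v) = (0, 2, 0, -2)

Set up U = [u_1 | ... | u_2] ∈ R^(4×2). The projector onto W = col(U) is P = U (U^T U)^(-1) U^T.
Compute U^T U =
  [27, 21]
  [21, 17],
and U^T v = (12, 8).
Solve U^T U · c = U^T v for the coefficients: c = (2, -2). The projection is proj_W(v) = U c.
Check: (v - proj_W(v)) · u_1 = 0  (should be 0).
Check: (v - proj_W(v)) · u_2 = 0  (should be 0).
Result: proj_W(v) = (0, 2, 0, -2).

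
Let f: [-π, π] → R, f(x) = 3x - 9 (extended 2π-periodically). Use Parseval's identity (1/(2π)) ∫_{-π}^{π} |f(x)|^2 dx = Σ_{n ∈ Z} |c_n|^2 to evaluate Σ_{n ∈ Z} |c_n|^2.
Σ |c_n|^2 = 3π^2 + 81

Expand and integrate term by term over [-π, π]:
  ∫ (3x)^2 dx = 9·(2π^3/3); ∫ 2·3·(-9)·x dx = 0 (odd integrand); ∫ (-9)^2 dx = 81·2π.
So (1/(2π)) ∫_{-π}^{π} (3x - 9)^2 dx = 9π^2/3 + 81 = 3π^2 + 81.
Parseval ⇒ Σ |c_n|^2 = 3π^2 + 81.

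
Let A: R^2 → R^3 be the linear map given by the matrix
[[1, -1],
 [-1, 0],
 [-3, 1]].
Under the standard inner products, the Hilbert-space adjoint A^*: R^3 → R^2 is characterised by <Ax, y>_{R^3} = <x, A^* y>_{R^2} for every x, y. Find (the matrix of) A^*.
A^* = A^T =
[[1, -1, -3],
 [-1, 0, 1]]

For real matrices with standard dot products, the defining identity <Ax, y> = <x, A^* y> gives (Ax)^T y = x^T (A^*) y, i.e. x^T A^T y = x^T (A^*) y. Since this holds for all x, y, we must have A^* = A^T. Therefore
A^* =
[[1, -1, -3],
 [-1, 0, 1]].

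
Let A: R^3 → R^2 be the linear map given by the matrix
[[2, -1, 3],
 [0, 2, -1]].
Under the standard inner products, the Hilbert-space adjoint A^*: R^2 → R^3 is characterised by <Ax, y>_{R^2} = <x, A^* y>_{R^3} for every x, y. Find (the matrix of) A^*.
A^* = A^T =
[[2, 0],
 [-1, 2],
 [3, -1]]

For real matrices with standard dot products, the defining identity <Ax, y> = <x, A^* y> gives (Ax)^T y = x^T (A^*) y, i.e. x^T A^T y = x^T (A^*) y. Since this holds for all x, y, we must have A^* = A^T. Therefore
A^* =
[[2, 0],
 [-1, 2],
 [3, -1]].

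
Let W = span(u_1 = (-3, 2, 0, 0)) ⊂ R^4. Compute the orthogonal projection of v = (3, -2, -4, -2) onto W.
proj_W(v) = (3, -2, 0, 0)

Set up U = [u_1 | ... | u_1] ∈ R^(4×1). The projector onto W = col(U) is P = U (U^T U)^(-1) U^T.
Compute U^T U =
  [13],
and U^T v = (-13).
Solve U^T U · c = U^T v for the coefficients: c = (-1). The projection is proj_W(v) = U c.
Check: (v - proj_W(v)) · u_1 = 0  (should be 0).
Result: proj_W(v) = (3, -2, 0, 0).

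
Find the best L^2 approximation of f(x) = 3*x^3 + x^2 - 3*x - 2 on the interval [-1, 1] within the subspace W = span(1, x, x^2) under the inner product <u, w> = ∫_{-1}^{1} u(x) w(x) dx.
g(x) = x^2 - 6*x/5 - 2

The best approximation g ∈ W is the orthogonal projection of f onto W. Writing g = a_0 + a_1 x + a_2 x^2, the coefficients solve the normal equations G · a = b where
  G_{ij} = <φ_i, φ_j> and b_i = <f, φ_i>, with φ_0 = 1, φ_1 = x, φ_2 = x^2.
G =
  [2, 0, 2/3]
  [0, 2/3, 0]
  [2/3, 0, 2/5],
b = (-10/3, -4/5, -14/15).
Solving gives a_0 = -2, a_1 = -6/5, a_2 = 1, so
  g(x) = x^2 - 6*x/5 - 2.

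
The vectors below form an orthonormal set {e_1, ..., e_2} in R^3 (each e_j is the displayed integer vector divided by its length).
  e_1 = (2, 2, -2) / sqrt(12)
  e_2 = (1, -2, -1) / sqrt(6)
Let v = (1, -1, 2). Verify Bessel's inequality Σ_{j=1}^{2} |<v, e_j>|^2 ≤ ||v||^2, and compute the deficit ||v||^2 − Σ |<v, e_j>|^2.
Σ |<v, e_j>|^2 = 3/2; ||v||^2 = 6; deficit = 9/2

Write each e_j = u_j / sqrt(<u_j, u_j>) where u_j is the displayed integer vector. Then <v, e_j> = <v, u_j> / sqrt(<u_j, u_j>), so |<v, e_j>|^2 = <v, u_j>^2 / <u_j, u_j>.
Coefficients: <v, e_1> = -4/sqrt(12), <v, e_2> = 1/sqrt(6).
Square and sum: Σ |<v, e_j>|^2 = 3/2.
Compute ||v||^2 = v·v = 6.
Deficit = 6 − 3/2 = 9/2 ≥ 0, confirming Bessel's inequality. (The deficit equals ||v − Σ <v,e_j> e_j||^2, the squared distance from v to span{e_j}.)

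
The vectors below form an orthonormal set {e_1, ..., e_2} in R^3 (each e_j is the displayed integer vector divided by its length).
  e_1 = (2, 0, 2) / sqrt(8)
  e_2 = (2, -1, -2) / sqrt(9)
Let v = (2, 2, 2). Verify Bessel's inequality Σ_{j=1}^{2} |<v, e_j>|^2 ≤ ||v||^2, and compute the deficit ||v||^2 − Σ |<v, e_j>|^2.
Σ |<v, e_j>|^2 = 76/9; ||v||^2 = 12; deficit = 32/9

Write each e_j = u_j / sqrt(<u_j, u_j>) where u_j is the displayed integer vector. Then <v, e_j> = <v, u_j> / sqrt(<u_j, u_j>), so |<v, e_j>|^2 = <v, u_j>^2 / <u_j, u_j>.
Coefficients: <v, e_1> = 8/sqrt(8), <v, e_2> = -2/sqrt(9).
Square and sum: Σ |<v, e_j>|^2 = 76/9.
Compute ||v||^2 = v·v = 12.
Deficit = 12 − 76/9 = 32/9 ≥ 0, confirming Bessel's inequality. (The deficit equals ||v − Σ <v,e_j> e_j||^2, the squared distance from v to span{e_j}.)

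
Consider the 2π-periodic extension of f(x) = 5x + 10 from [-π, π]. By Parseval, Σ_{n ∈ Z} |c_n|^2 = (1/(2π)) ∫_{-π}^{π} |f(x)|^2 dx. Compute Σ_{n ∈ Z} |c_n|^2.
Σ |c_n|^2 = 25π^2/3 + 100

Expand and integrate term by term over [-π, π]:
  ∫ (5x)^2 dx = 25·(2π^3/3); ∫ 2·5·(10)·x dx = 0 (odd integrand); ∫ 10^2 dx = 100·2π.
So (1/(2π)) ∫_{-π}^{π} (5x + 10)^2 dx = 25π^2/3 + 100 = 25π^2/3 + 100.
Parseval ⇒ Σ |c_n|^2 = 25π^2/3 + 100.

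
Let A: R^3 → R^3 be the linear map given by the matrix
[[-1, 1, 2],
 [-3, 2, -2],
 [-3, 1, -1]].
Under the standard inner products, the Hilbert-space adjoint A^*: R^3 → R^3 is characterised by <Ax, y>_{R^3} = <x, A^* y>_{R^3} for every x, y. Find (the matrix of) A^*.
A^* = A^T =
[[-1, -3, -3],
 [1, 2, 1],
 [2, -2, -1]]

For real matrices with standard dot products, the defining identity <Ax, y> = <x, A^* y> gives (Ax)^T y = x^T (A^*) y, i.e. x^T A^T y = x^T (A^*) y. Since this holds for all x, y, we must have A^* = A^T. Therefore
A^* =
[[-1, -3, -3],
 [1, 2, 1],
 [2, -2, -1]].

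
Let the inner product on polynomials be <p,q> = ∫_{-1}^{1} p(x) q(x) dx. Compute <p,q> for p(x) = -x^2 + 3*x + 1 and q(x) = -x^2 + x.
<p,q> = 26/15

Expand the product: p(x)·q(x) = x^4 - 4*x^3 + 2*x^2 + x.
∫_{-1}^{1} of each monomial x^k gives [2/(k+1) if k even, 0 if k odd]. Integrating term-by-term (or equivalently evaluating the antiderivative F(x) = x^5/5 - x^4 + 2*x^3/3 + x^2/2 at the endpoints):
  F(1) − F(−1) = 11/30 − (-41/30) = 26/15.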